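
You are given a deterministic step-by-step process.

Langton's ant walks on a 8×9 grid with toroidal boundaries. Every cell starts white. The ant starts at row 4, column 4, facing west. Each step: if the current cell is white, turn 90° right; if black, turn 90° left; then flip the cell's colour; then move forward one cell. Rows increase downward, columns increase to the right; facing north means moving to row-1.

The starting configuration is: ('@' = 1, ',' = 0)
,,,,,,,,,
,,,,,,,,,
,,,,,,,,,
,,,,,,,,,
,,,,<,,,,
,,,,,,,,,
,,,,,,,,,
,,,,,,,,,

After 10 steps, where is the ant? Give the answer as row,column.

step 0: ,,,,,,,,,
,,,,,,,,,
,,,,,,,,,
,,,,,,,,,
,,,,<,,,,
,,,,,,,,,
,,,,,,,,,
,,,,,,,,,
step 1: ,,,,,,,,,
,,,,,,,,,
,,,,,,,,,
,,,,^,,,,
,,,,@,,,,
,,,,,,,,,
,,,,,,,,,
,,,,,,,,,
step 2: ,,,,,,,,,
,,,,,,,,,
,,,,,,,,,
,,,,@>,,,
,,,,@,,,,
,,,,,,,,,
,,,,,,,,,
,,,,,,,,,
step 3: ,,,,,,,,,
,,,,,,,,,
,,,,,,,,,
,,,,@@,,,
,,,,@v,,,
,,,,,,,,,
,,,,,,,,,
,,,,,,,,,
step 4: ,,,,,,,,,
,,,,,,,,,
,,,,,,,,,
,,,,@@,,,
,,,,<@,,,
,,,,,,,,,
,,,,,,,,,
,,,,,,,,,
step 5: ,,,,,,,,,
,,,,,,,,,
,,,,,,,,,
,,,,@@,,,
,,,,,@,,,
,,,,v,,,,
,,,,,,,,,
,,,,,,,,,
step 6: ,,,,,,,,,
,,,,,,,,,
,,,,,,,,,
,,,,@@,,,
,,,,,@,,,
,,,<@,,,,
,,,,,,,,,
,,,,,,,,,
step 7: ,,,,,,,,,
,,,,,,,,,
,,,,,,,,,
,,,,@@,,,
,,,^,@,,,
,,,@@,,,,
,,,,,,,,,
,,,,,,,,,
step 8: ,,,,,,,,,
,,,,,,,,,
,,,,,,,,,
,,,,@@,,,
,,,@>@,,,
,,,@@,,,,
,,,,,,,,,
,,,,,,,,,
step 9: ,,,,,,,,,
,,,,,,,,,
,,,,,,,,,
,,,,@@,,,
,,,@@@,,,
,,,@v,,,,
,,,,,,,,,
,,,,,,,,,
step 10: ,,,,,,,,,
,,,,,,,,,
,,,,,,,,,
,,,,@@,,,
,,,@@@,,,
,,,@,>,,,
,,,,,,,,,
,,,,,,,,,

5,5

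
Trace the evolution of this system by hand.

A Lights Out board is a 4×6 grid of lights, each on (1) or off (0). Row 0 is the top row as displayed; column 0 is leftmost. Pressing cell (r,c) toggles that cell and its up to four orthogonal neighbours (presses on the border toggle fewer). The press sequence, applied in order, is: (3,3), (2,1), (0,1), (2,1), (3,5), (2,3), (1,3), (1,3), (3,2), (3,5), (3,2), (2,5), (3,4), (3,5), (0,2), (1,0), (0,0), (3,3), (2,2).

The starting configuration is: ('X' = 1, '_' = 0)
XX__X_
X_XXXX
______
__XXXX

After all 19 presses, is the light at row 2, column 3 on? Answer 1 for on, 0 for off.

step 0: XX__X_
X_XXXX
______
__XXXX
step 1: XX__X_
X_XXXX
___X__
_____X
step 2: XX__X_
XXXXXX
XXXX__
_X___X
step 3: __X_X_
X_XXXX
XXXX__
_X___X
step 4: __X_X_
XXXXXX
___X__
_____X
step 5: __X_X_
XXXXXX
___X_X
____X_
step 6: __X_X_
XXX_XX
__X_XX
___XX_
step 7: __XXX_
XX_X_X
__XXXX
___XX_
step 8: __X_X_
XXX_XX
__X_XX
___XX_
step 9: __X_X_
XXX_XX
____XX
_XX_X_
step 10: __X_X_
XXX_XX
____X_
_XX__X
step 11: __X_X_
XXX_XX
__X_X_
___X_X
step 12: __X_X_
XXX_X_
__X__X
___X__
step 13: __X_X_
XXX_X_
__X_XX
____XX
step 14: __X_X_
XXX_X_
__X_X_
______
step 15: _X_XX_
XX__X_
__X_X_
______
step 16: XX_XX_
____X_
X_X_X_
______
step 17: ___XX_
X___X_
X_X_X_
______
step 18: ___XX_
X___X_
X_XXX_
__XXX_
step 19: ___XX_
X_X_X_
XX__X_
___XX_

0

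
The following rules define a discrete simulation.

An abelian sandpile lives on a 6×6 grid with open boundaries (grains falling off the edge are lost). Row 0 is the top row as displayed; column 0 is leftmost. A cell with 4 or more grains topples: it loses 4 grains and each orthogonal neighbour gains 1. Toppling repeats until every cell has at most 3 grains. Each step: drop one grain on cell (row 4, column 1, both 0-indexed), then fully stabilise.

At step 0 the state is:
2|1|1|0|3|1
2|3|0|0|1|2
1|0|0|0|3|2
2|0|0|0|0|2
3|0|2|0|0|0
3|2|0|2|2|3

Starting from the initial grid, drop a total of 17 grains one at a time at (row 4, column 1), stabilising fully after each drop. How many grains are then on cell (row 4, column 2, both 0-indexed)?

3

t=0: 2|1|1|0|3|1
2|3|0|0|1|2
1|0|0|0|3|2
2|0|0|0|0|2
3|0|2|0|0|0
3|2|0|2|2|3
t=1: 2|1|1|0|3|1
2|3|0|0|1|2
1|0|0|0|3|2
2|0|0|0|0|2
3|1|2|0|0|0
3|2|0|2|2|3
t=2: 2|1|1|0|3|1
2|3|0|0|1|2
1|0|0|0|3|2
2|0|0|0|0|2
3|2|2|0|0|0
3|2|0|2|2|3
t=3: 2|1|1|0|3|1
2|3|0|0|1|2
1|0|0|0|3|2
2|0|0|0|0|2
3|3|2|0|0|0
3|2|0|2|2|3
t=4: 2|1|1|0|3|1
2|3|0|0|1|2
1|0|0|0|3|2
3|1|0|0|0|2
1|2|3|0|0|0
1|0|1|2|2|3
t=5: 2|1|1|0|3|1
2|3|0|0|1|2
1|0|0|0|3|2
3|1|0|0|0|2
1|3|3|0|0|0
1|0|1|2|2|3
t=6: 2|1|1|0|3|1
2|3|0|0|1|2
1|0|0|0|3|2
3|2|1|0|0|2
2|1|0|1|0|0
1|1|2|2|2|3
t=7: 2|1|1|0|3|1
2|3|0|0|1|2
1|0|0|0|3|2
3|2|1|0|0|2
2|2|0|1|0|0
1|1|2|2|2|3
t=8: 2|1|1|0|3|1
2|3|0|0|1|2
1|0|0|0|3|2
3|2|1|0|0|2
2|3|0|1|0|0
1|1|2|2|2|3
t=9: 2|1|1|0|3|1
2|3|0|0|1|2
1|0|0|0|3|2
3|3|1|0|0|2
3|0|1|1|0|0
1|2|2|2|2|3
t=10: 2|1|1|0|3|1
2|3|0|0|1|2
1|0|0|0|3|2
3|3|1|0|0|2
3|1|1|1|0|0
1|2|2|2|2|3
t=11: 2|1|1|0|3|1
2|3|0|0|1|2
1|0|0|0|3|2
3|3|1|0|0|2
3|2|1|1|0|0
1|2|2|2|2|3
t=12: 2|1|1|0|3|1
2|3|0|0|1|2
1|0|0|0|3|2
3|3|1|0|0|2
3|3|1|1|0|0
1|2|2|2|2|3
t=13: 2|1|1|0|3|1
2|3|0|0|1|2
2|1|0|0|3|2
1|1|2|0|0|2
1|2|2|1|0|0
2|3|2|2|2|3
t=14: 2|1|1|0|3|1
2|3|0|0|1|2
2|1|0|0|3|2
1|1|2|0|0|2
1|3|2|1|0|0
2|3|2|2|2|3
t=15: 2|1|1|0|3|1
2|3|0|0|1|2
2|1|0|0|3|2
1|2|2|0|0|2
2|1|3|1|0|0
3|0|3|2|2|3
t=16: 2|1|1|0|3|1
2|3|0|0|1|2
2|1|0|0|3|2
1|2|2|0|0|2
2|2|3|1|0|0
3|0|3|2|2|3
t=17: 2|1|1|0|3|1
2|3|0|0|1|2
2|1|0|0|3|2
1|2|2|0|0|2
2|3|3|1|0|0
3|0|3|2|2|3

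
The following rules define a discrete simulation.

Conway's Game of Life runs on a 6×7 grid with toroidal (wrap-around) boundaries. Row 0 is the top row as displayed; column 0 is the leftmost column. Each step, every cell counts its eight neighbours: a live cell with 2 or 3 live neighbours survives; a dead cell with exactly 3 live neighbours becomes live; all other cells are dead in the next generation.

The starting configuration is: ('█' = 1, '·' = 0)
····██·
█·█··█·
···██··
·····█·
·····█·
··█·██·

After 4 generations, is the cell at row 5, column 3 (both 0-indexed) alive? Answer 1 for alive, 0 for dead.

0

[0] ····██·
█·█··█·
···██··
·····█·
·····█·
··█·██·
[1] ·█·····
·····██
···████
·····█·
·····██
···█··█
[2] █····██
█·····█
·······
·······
····███
█····██
[3] ·█·····
█····█·
·······
·····█·
█···█··
·······
[4] ·······
·······
······█
·······
·······
·······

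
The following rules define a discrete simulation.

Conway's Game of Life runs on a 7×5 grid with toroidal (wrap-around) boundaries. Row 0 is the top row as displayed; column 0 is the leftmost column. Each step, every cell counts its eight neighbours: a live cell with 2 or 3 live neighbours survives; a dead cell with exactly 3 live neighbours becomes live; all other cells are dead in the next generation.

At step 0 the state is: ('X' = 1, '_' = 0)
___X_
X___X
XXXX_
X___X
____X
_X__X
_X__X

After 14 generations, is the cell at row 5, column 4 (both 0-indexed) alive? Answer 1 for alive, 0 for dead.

0

gen 0: ___X_
X___X
XXXX_
X___X
____X
_X__X
_X__X
gen 1: ___X_
X____
__XX_
__X__
___XX
___XX
__XXX
gen 2: __XX_
__XXX
_XXX_
__X_X
__X_X
X____
__X__
gen 3: _X__X
____X
XX___
X___X
XX__X
_X_X_
_XXX_
gen 4: _X__X
_X__X
_X___
_____
_XXX_
___X_
_X_XX
gen 5: _X__X
_XX__
X____
_X___
__XX_
XX___
___XX
gen 6: _X__X
_XX__
X_X__
_XX__
X_X__
XX___
_XXXX
gen 7: ____X
__XX_
X__X_
X_XX_
X_X__
_____
___XX
gen 8: __X_X
__XX_
_____
X_XX_
__XXX
___XX
___XX
gen 9: __X_X
__XX_
_X__X
_XX__
XX___
X____
X_X__
gen 10: __X_X
XXX_X
XX___
__X__
X_X__
X___X
X__XX
gen 11: __X__
__X_X
___XX
X_X__
X__XX
_____
_X___
gen 12: _XXX_
__X_X
XXX_X
XXX__
XX_XX
X___X
_____
gen 13: _XXX_
____X
____X
_____
___X_
_X_X_
XXXXX
gen 14: _____
X_X_X
_____
_____
__X__
_X___
_____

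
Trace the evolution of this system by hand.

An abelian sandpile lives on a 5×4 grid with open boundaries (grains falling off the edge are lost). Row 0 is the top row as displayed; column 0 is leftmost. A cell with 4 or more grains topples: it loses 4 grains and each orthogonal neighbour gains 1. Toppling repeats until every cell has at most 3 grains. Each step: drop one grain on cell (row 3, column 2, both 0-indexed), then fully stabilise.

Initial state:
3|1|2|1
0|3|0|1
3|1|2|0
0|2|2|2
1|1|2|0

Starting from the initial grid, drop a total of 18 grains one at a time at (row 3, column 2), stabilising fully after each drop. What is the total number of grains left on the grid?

t=0: 3|1|2|1
0|3|0|1
3|1|2|0
0|2|2|2
1|1|2|0
t=1: 3|1|2|1
0|3|0|1
3|1|2|0
0|2|3|2
1|1|2|0
t=2: 3|1|2|1
0|3|0|1
3|1|3|0
0|3|0|3
1|1|3|0
t=3: 3|1|2|1
0|3|0|1
3|1|3|0
0|3|1|3
1|1|3|0
t=4: 3|1|2|1
0|3|0|1
3|1|3|0
0|3|2|3
1|1|3|0
t=5: 3|1|2|1
0|3|0|1
3|1|3|0
0|3|3|3
1|1|3|0
t=6: 3|1|2|1
0|3|1|1
3|3|1|2
1|1|0|1
1|3|1|2
t=7: 3|1|2|1
0|3|1|1
3|3|1|2
1|1|1|1
1|3|1|2
t=8: 3|1|2|1
0|3|1|1
3|3|1|2
1|1|2|1
1|3|1|2
t=9: 3|1|2|1
0|3|1|1
3|3|1|2
1|1|3|1
1|3|1|2
t=10: 3|1|2|1
0|3|1|1
3|3|2|2
1|2|0|2
1|3|2|2
t=11: 3|1|2|1
0|3|1|1
3|3|2|2
1|2|1|2
1|3|2|2
t=12: 3|1|2|1
0|3|1|1
3|3|2|2
1|2|2|2
1|3|2|2
t=13: 3|1|2|1
0|3|1|1
3|3|2|2
1|2|3|2
1|3|2|2
t=14: 3|1|2|1
0|3|1|1
3|3|3|2
1|3|0|3
1|3|3|2
t=15: 3|1|2|1
0|3|1|1
3|3|3|2
1|3|1|3
1|3|3|2
t=16: 3|1|2|1
0|3|1|1
3|3|3|2
1|3|2|3
1|3|3|2
t=17: 3|1|2|1
0|3|1|1
3|3|3|2
1|3|3|3
1|3|3|2
t=18: 3|2|2|1
2|0|3|2
0|3|3|0
3|3|0|3
2|1|3|0

36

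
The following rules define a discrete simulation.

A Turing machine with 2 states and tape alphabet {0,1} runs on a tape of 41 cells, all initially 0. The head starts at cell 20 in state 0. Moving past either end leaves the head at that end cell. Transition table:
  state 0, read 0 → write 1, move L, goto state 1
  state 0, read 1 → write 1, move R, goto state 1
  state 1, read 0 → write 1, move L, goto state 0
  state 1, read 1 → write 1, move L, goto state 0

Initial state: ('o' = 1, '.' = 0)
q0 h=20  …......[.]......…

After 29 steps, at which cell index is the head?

step 0: q0 h=20  …......[.]......…
step 1: q1 h=19  …......[.]o.....…
step 2: q0 h=18  …......[.]oo....…
step 3: q1 h=17  …......[.]ooo...…
step 4: q0 h=16  …......[.]oooo..…
step 5: q1 h=15  …......[.]ooooo.…
step 6: q0 h=14  …......[.]oooooo…
step 7: q1 h=13  …......[.]oooooo…
step 8: q0 h=12  …......[.]oooooo…
step 9: q1 h=11  …......[.]oooooo…
step 10: q0 h=10  …......[.]oooooo…
step 11: q1 h= 9  …......[.]oooooo…
step 12: q0 h= 8  …......[.]oooooo…
step 13: q1 h= 7  …......[.]oooooo…
step 14: q0 h= 6  |......[.]oooooo…
step 15: q1 h= 5  |.....[.]oooooo…
step 16: q0 h= 4  |....[.]oooooo…
step 17: q1 h= 3  |...[.]oooooo…
step 18: q0 h= 2  |..[.]oooooo…
step 19: q1 h= 1  |.[.]oooooo…
step 20: q0 h= 0  |[.]oooooo…
step 21: q1 h= 0  |[o]oooooo…
step 22: q0 h= 0  |[o]oooooo…
step 23: q1 h= 1  |o[o]oooooo…
step 24: q0 h= 0  |[o]oooooo…
step 25: q1 h= 1  |o[o]oooooo…
step 26: q0 h= 0  |[o]oooooo…
step 27: q1 h= 1  |o[o]oooooo…
step 28: q0 h= 0  |[o]oooooo…
step 29: q1 h= 1  |o[o]oooooo…

1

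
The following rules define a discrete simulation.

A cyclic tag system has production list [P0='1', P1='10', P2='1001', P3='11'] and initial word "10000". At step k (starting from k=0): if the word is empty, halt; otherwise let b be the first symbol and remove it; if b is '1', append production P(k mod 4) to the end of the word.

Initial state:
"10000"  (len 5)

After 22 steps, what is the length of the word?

[0] "10000"  (len 5)
[1] "00001"  (len 5)
[2] "0001"  (len 4)
[3] "001"  (len 3)
[4] "01"  (len 2)
[5] "1"  (len 1)
[6] "10"  (len 2)
[7] "01001"  (len 5)
[8] "1001"  (len 4)
[9] "0011"  (len 4)
[10] "011"  (len 3)
[11] "11"  (len 2)
[12] "111"  (len 3)
[13] "111"  (len 3)
[14] "1110"  (len 4)
[15] "1101001"  (len 7)
[16] "10100111"  (len 8)
[17] "01001111"  (len 8)
[18] "1001111"  (len 7)
[19] "0011111001"  (len 10)
[20] "011111001"  (len 9)
[21] "11111001"  (len 8)
[22] "111100110"  (len 9)

9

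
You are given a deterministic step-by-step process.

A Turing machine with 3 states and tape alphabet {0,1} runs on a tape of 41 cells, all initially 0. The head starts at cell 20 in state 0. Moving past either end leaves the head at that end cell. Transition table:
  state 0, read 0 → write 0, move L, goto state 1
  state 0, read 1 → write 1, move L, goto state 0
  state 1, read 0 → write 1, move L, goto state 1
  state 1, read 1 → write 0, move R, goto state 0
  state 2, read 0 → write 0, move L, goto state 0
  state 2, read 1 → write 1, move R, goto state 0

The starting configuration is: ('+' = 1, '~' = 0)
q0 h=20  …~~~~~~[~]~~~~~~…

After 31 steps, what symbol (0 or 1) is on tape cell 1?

1

step 0: q0 h=20  …~~~~~~[~]~~~~~~…
step 1: q1 h=19  …~~~~~~[~]~~~~~~…
step 2: q1 h=18  …~~~~~~[~]+~~~~~…
step 3: q1 h=17  …~~~~~~[~]++~~~~…
step 4: q1 h=16  …~~~~~~[~]+++~~~…
step 5: q1 h=15  …~~~~~~[~]++++~~…
step 6: q1 h=14  …~~~~~~[~]+++++~…
step 7: q1 h=13  …~~~~~~[~]++++++…
step 8: q1 h=12  …~~~~~~[~]++++++…
step 9: q1 h=11  …~~~~~~[~]++++++…
step 10: q1 h=10  …~~~~~~[~]++++++…
step 11: q1 h= 9  …~~~~~~[~]++++++…
step 12: q1 h= 8  …~~~~~~[~]++++++…
step 13: q1 h= 7  …~~~~~~[~]++++++…
step 14: q1 h= 6  |~~~~~~[~]++++++…
step 15: q1 h= 5  |~~~~~[~]++++++…
step 16: q1 h= 4  |~~~~[~]++++++…
step 17: q1 h= 3  |~~~[~]++++++…
step 18: q1 h= 2  |~~[~]++++++…
step 19: q1 h= 1  |~[~]++++++…
step 20: q1 h= 0  |[~]++++++…
step 21: q1 h= 0  |[+]++++++…
step 22: q0 h= 1  |~[+]++++++…
step 23: q0 h= 0  |[~]++++++…
step 24: q1 h= 0  |[~]++++++…
step 25: q1 h= 0  |[+]++++++…
step 26: q0 h= 1  |~[+]++++++…
step 27: q0 h= 0  |[~]++++++…
step 28: q1 h= 0  |[~]++++++…
step 29: q1 h= 0  |[+]++++++…
step 30: q0 h= 1  |~[+]++++++…
step 31: q0 h= 0  |[~]++++++…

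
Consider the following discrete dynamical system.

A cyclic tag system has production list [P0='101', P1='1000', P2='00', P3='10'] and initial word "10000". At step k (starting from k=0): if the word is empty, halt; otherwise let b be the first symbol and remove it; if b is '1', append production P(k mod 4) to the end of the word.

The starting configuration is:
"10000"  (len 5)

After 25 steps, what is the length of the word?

11

gen 0: "10000"  (len 5)
gen 1: "0000101"  (len 7)
gen 2: "000101"  (len 6)
gen 3: "00101"  (len 5)
gen 4: "0101"  (len 4)
gen 5: "101"  (len 3)
gen 6: "011000"  (len 6)
gen 7: "11000"  (len 5)
gen 8: "100010"  (len 6)
gen 9: "00010101"  (len 8)
gen 10: "0010101"  (len 7)
gen 11: "010101"  (len 6)
gen 12: "10101"  (len 5)
gen 13: "0101101"  (len 7)
gen 14: "101101"  (len 6)
gen 15: "0110100"  (len 7)
gen 16: "110100"  (len 6)
gen 17: "10100101"  (len 8)
gen 18: "01001011000"  (len 11)
gen 19: "1001011000"  (len 10)
gen 20: "00101100010"  (len 11)
gen 21: "0101100010"  (len 10)
gen 22: "101100010"  (len 9)
gen 23: "0110001000"  (len 10)
gen 24: "110001000"  (len 9)
gen 25: "10001000101"  (len 11)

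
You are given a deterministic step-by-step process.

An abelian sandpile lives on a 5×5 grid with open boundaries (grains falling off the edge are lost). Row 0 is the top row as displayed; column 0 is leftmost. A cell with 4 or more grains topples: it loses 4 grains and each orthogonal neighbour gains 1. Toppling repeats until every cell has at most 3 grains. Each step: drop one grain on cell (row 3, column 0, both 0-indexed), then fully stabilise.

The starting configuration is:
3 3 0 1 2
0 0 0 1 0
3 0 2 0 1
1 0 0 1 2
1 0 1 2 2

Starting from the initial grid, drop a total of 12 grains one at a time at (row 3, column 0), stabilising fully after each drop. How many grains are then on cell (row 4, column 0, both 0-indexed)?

0

t=0: 3 3 0 1 2
0 0 0 1 0
3 0 2 0 1
1 0 0 1 2
1 0 1 2 2
t=1: 3 3 0 1 2
0 0 0 1 0
3 0 2 0 1
2 0 0 1 2
1 0 1 2 2
t=2: 3 3 0 1 2
0 0 0 1 0
3 0 2 0 1
3 0 0 1 2
1 0 1 2 2
t=3: 3 3 0 1 2
1 0 0 1 0
0 1 2 0 1
1 1 0 1 2
2 0 1 2 2
t=4: 3 3 0 1 2
1 0 0 1 0
0 1 2 0 1
2 1 0 1 2
2 0 1 2 2
t=5: 3 3 0 1 2
1 0 0 1 0
0 1 2 0 1
3 1 0 1 2
2 0 1 2 2
t=6: 3 3 0 1 2
1 0 0 1 0
1 1 2 0 1
0 2 0 1 2
3 0 1 2 2
t=7: 3 3 0 1 2
1 0 0 1 0
1 1 2 0 1
1 2 0 1 2
3 0 1 2 2
t=8: 3 3 0 1 2
1 0 0 1 0
1 1 2 0 1
2 2 0 1 2
3 0 1 2 2
t=9: 3 3 0 1 2
1 0 0 1 0
1 1 2 0 1
3 2 0 1 2
3 0 1 2 2
t=10: 3 3 0 1 2
1 0 0 1 0
2 1 2 0 1
1 3 0 1 2
0 1 1 2 2
t=11: 3 3 0 1 2
1 0 0 1 0
2 1 2 0 1
2 3 0 1 2
0 1 1 2 2
t=12: 3 3 0 1 2
1 0 0 1 0
2 1 2 0 1
3 3 0 1 2
0 1 1 2 2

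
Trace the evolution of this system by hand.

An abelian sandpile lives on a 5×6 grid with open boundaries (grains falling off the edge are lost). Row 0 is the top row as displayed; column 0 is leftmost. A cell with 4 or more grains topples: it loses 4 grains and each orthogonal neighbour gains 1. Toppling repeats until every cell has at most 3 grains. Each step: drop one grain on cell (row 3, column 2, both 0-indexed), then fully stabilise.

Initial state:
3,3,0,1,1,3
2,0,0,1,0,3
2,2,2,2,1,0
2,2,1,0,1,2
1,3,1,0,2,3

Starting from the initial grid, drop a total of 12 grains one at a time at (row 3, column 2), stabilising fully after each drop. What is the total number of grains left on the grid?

t=0: 3,3,0,1,1,3
2,0,0,1,0,3
2,2,2,2,1,0
2,2,1,0,1,2
1,3,1,0,2,3
t=1: 3,3,0,1,1,3
2,0,0,1,0,3
2,2,2,2,1,0
2,2,2,0,1,2
1,3,1,0,2,3
t=2: 3,3,0,1,1,3
2,0,0,1,0,3
2,2,2,2,1,0
2,2,3,0,1,2
1,3,1,0,2,3
t=3: 3,3,0,1,1,3
2,0,0,1,0,3
2,2,3,2,1,0
2,3,0,1,1,2
1,3,2,0,2,3
t=4: 3,3,0,1,1,3
2,0,0,1,0,3
2,2,3,2,1,0
2,3,1,1,1,2
1,3,2,0,2,3
t=5: 3,3,0,1,1,3
2,0,0,1,0,3
2,2,3,2,1,0
2,3,2,1,1,2
1,3,2,0,2,3
t=6: 3,3,0,1,1,3
2,0,0,1,0,3
2,2,3,2,1,0
2,3,3,1,1,2
1,3,2,0,2,3
t=7: 3,3,0,1,1,3
2,1,1,1,0,3
3,0,1,3,1,0
3,2,3,2,1,2
2,1,0,1,2,3
t=8: 3,3,0,1,1,3
2,1,1,1,0,3
3,0,2,3,1,0
3,3,0,3,1,2
2,1,1,1,2,3
t=9: 3,3,0,1,1,3
2,1,1,1,0,3
3,0,2,3,1,0
3,3,1,3,1,2
2,1,1,1,2,3
t=10: 3,3,0,1,1,3
2,1,1,1,0,3
3,0,2,3,1,0
3,3,2,3,1,2
2,1,1,1,2,3
t=11: 3,3,0,1,1,3
2,1,1,1,0,3
3,0,2,3,1,0
3,3,3,3,1,2
2,1,1,1,2,3
t=12: 3,3,0,1,1,3
3,1,2,2,0,3
0,3,0,1,2,0
1,1,3,1,2,2
3,2,2,2,2,3

52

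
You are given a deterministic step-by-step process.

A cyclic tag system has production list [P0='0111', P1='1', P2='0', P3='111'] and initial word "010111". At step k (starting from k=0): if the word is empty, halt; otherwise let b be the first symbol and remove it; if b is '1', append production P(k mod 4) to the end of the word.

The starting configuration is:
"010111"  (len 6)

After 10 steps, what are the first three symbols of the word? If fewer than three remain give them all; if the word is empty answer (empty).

011

0) "010111"  (len 6)
1) "10111"  (len 5)
2) "01111"  (len 5)
3) "1111"  (len 4)
4) "111111"  (len 6)
5) "111110111"  (len 9)
6) "111101111"  (len 9)
7) "111011110"  (len 9)
8) "11011110111"  (len 11)
9) "10111101110111"  (len 14)
10) "01111011101111"  (len 14)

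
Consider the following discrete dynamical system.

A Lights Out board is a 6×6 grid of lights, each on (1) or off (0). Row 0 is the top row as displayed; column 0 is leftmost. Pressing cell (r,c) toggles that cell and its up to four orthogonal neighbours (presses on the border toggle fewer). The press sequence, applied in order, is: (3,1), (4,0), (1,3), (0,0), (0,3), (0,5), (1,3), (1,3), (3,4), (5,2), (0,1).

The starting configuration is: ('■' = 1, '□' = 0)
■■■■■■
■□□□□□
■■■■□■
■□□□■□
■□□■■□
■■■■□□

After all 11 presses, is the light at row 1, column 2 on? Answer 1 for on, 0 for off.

step 0: ■■■■■■
■□□□□□
■■■■□■
■□□□■□
■□□■■□
■■■■□□
step 1: ■■■■■■
■□□□□□
■□■■□■
□■■□■□
■■□■■□
■■■■□□
step 2: ■■■■■■
■□□□□□
■□■■□■
■■■□■□
□□□■■□
□■■■□□
step 3: ■■■□■■
■□■■■□
■□■□□■
■■■□■□
□□□■■□
□■■■□□
step 4: □□■□■■
□□■■■□
■□■□□■
■■■□■□
□□□■■□
□■■■□□
step 5: □□□■□■
□□■□■□
■□■□□■
■■■□■□
□□□■■□
□■■■□□
step 6: □□□■■□
□□■□■■
■□■□□■
■■■□■□
□□□■■□
□■■■□□
step 7: □□□□■□
□□□■□■
■□■■□■
■■■□■□
□□□■■□
□■■■□□
step 8: □□□■■□
□□■□■■
■□■□□■
■■■□■□
□□□■■□
□■■■□□
step 9: □□□■■□
□□■□■■
■□■□■■
■■■■□■
□□□■□□
□■■■□□
step 10: □□□■■□
□□■□■■
■□■□■■
■■■■□■
□□■■□□
□□□□□□
step 11: ■■■■■□
□■■□■■
■□■□■■
■■■■□■
□□■■□□
□□□□□□

1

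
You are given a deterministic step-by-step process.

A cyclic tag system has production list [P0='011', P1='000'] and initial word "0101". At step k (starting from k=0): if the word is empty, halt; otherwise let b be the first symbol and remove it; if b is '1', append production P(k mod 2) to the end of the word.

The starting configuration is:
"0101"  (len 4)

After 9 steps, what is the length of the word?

t=0: "0101"  (len 4)
t=1: "101"  (len 3)
t=2: "01000"  (len 5)
t=3: "1000"  (len 4)
t=4: "000000"  (len 6)
t=5: "00000"  (len 5)
t=6: "0000"  (len 4)
t=7: "000"  (len 3)
t=8: "00"  (len 2)
t=9: "0"  (len 1)

1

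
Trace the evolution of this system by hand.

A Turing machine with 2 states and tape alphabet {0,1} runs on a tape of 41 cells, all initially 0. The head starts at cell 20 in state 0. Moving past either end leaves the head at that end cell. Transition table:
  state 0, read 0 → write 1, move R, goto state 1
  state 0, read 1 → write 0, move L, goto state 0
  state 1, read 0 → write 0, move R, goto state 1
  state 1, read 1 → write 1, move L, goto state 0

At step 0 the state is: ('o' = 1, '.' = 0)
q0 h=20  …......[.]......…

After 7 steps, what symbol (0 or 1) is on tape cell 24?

0

[0] q0 h=20  …......[.]......…
[1] q1 h=21  ….....o[.]......…
[2] q1 h=22  …....o.[.]......…
[3] q1 h=23  …...o..[.]......…
[4] q1 h=24  …..o...[.]......…
[5] q1 h=25  ….o....[.]......…
[6] q1 h=26  …o.....[.]......…
[7] q1 h=27  …......[.]......…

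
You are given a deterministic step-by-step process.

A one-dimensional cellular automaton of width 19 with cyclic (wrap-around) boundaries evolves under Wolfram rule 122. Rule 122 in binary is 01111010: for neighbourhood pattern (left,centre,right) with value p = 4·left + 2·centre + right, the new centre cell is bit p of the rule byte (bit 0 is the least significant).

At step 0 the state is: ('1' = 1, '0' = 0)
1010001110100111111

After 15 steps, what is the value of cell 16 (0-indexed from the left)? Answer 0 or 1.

1

t=0: 1010001110100111111
t=1: 1101011011011100000
t=2: 1110111111110110001
t=3: 0011100000011111011
t=4: 1110110000110001111
t=5: 0011111001111011000
t=6: 0110001111001111100
t=7: 1111011001111000110
t=8: 1001111111001101111
t=9: 1111000001111111000
t=10: 1001100011000001101
t=11: 1111110111100011111
t=12: 0000011100110110000
t=13: 0000110111111111000
t=14: 0001111100000001100
t=15: 0011000110000011110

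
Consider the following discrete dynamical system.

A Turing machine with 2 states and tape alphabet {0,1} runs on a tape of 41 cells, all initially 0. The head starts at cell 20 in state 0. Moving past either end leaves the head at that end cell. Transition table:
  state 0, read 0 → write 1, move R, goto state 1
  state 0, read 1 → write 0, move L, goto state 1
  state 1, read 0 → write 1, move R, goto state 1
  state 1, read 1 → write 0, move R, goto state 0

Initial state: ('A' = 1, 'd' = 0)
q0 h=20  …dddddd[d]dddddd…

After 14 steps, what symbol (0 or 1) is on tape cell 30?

t=0: q0 h=20  …dddddd[d]dddddd…
t=1: q1 h=21  …dddddA[d]dddddd…
t=2: q1 h=22  …ddddAA[d]dddddd…
t=3: q1 h=23  …dddAAA[d]dddddd…
t=4: q1 h=24  …ddAAAA[d]dddddd…
t=5: q1 h=25  …dAAAAA[d]dddddd…
t=6: q1 h=26  …AAAAAA[d]dddddd…
t=7: q1 h=27  …AAAAAA[d]dddddd…
t=8: q1 h=28  …AAAAAA[d]dddddd…
t=9: q1 h=29  …AAAAAA[d]dddddd…
t=10: q1 h=30  …AAAAAA[d]dddddd…
t=11: q1 h=31  …AAAAAA[d]dddddd…
t=12: q1 h=32  …AAAAAA[d]dddddd…
t=13: q1 h=33  …AAAAAA[d]dddddd…
t=14: q1 h=34  …AAAAAA[d]dddddd|

1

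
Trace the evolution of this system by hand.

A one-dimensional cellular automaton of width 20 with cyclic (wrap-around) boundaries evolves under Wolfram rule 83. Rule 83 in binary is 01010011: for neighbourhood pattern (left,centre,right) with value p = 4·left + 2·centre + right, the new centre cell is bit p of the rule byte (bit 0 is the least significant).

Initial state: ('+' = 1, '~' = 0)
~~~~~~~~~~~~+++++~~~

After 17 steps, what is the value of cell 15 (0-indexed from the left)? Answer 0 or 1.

k=0  ~~~~~~~~~~~~+++++~~~
k=1  ++++++++++++~~~~++++
k=2  ~~~~~~~~~~~+++++~~~~
k=3  +++++++++++~~~~+++++
k=4  ~~~~~~~~~~+++++~~~~~
k=5  ++++++++++~~~~++++++
k=6  ~~~~~~~~~+++++~~~~~~
k=7  +++++++++~~~~+++++++
k=8  ~~~~~~~~+++++~~~~~~~
k=9  ++++++++~~~~++++++++
k=10  ~~~~~~~+++++~~~~~~~~
k=11  +++++++~~~~+++++++++
k=12  ~~~~~~+++++~~~~~~~~~
k=13  ++++++~~~~++++++++++
k=14  ~~~~~+++++~~~~~~~~~~
k=15  +++++~~~~+++++++++++
k=16  ~~~~+++++~~~~~~~~~~~
k=17  ++++~~~~++++++++++++

1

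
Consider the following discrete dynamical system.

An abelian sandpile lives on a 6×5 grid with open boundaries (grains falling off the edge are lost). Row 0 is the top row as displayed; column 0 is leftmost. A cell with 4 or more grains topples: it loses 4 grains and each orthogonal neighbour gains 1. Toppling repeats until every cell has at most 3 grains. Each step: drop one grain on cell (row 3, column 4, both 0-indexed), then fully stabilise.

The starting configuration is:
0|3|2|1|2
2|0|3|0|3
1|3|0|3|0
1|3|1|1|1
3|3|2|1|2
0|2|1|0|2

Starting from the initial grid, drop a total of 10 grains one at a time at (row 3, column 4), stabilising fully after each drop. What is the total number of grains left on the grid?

50

k=0  0|3|2|1|2
2|0|3|0|3
1|3|0|3|0
1|3|1|1|1
3|3|2|1|2
0|2|1|0|2
k=1  0|3|2|1|2
2|0|3|0|3
1|3|0|3|0
1|3|1|1|2
3|3|2|1|2
0|2|1|0|2
k=2  0|3|2|1|2
2|0|3|0|3
1|3|0|3|0
1|3|1|1|3
3|3|2|1|2
0|2|1|0|2
k=3  0|3|2|1|2
2|0|3|0|3
1|3|0|3|1
1|3|1|2|0
3|3|2|1|3
0|2|1|0|2
k=4  0|3|2|1|2
2|0|3|0|3
1|3|0|3|1
1|3|1|2|1
3|3|2|1|3
0|2|1|0|2
k=5  0|3|2|1|2
2|0|3|0|3
1|3|0|3|1
1|3|1|2|2
3|3|2|1|3
0|2|1|0|2
k=6  0|3|2|1|2
2|0|3|0|3
1|3|0|3|1
1|3|1|2|3
3|3|2|1|3
0|2|1|0|2
k=7  0|3|2|1|2
2|0|3|0|3
1|3|0|3|2
1|3|1|3|1
3|3|2|2|0
0|2|1|0|3
k=8  0|3|2|1|2
2|0|3|0|3
1|3|0|3|2
1|3|1|3|2
3|3|2|2|0
0|2|1|0|3
k=9  0|3|2|1|2
2|0|3|0|3
1|3|0|3|2
1|3|1|3|3
3|3|2|2|0
0|2|1|0|3
k=10  0|3|2|1|3
2|0|3|2|0
1|3|1|1|1
1|3|2|1|2
3|3|2|3|1
0|2|1|0|3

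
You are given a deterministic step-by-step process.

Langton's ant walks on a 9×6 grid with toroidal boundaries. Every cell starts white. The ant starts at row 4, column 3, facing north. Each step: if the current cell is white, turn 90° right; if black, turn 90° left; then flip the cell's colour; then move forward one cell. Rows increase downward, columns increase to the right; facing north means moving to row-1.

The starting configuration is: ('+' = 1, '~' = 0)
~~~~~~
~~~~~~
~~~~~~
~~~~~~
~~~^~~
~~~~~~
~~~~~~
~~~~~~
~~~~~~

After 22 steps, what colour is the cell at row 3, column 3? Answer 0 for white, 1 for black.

1

[0] ~~~~~~
~~~~~~
~~~~~~
~~~~~~
~~~^~~
~~~~~~
~~~~~~
~~~~~~
~~~~~~
[1] ~~~~~~
~~~~~~
~~~~~~
~~~~~~
~~~+>~
~~~~~~
~~~~~~
~~~~~~
~~~~~~
[2] ~~~~~~
~~~~~~
~~~~~~
~~~~~~
~~~++~
~~~~v~
~~~~~~
~~~~~~
~~~~~~
[3] ~~~~~~
~~~~~~
~~~~~~
~~~~~~
~~~++~
~~~<+~
~~~~~~
~~~~~~
~~~~~~
[4] ~~~~~~
~~~~~~
~~~~~~
~~~~~~
~~~^+~
~~~++~
~~~~~~
~~~~~~
~~~~~~
[5] ~~~~~~
~~~~~~
~~~~~~
~~~~~~
~~<~+~
~~~++~
~~~~~~
~~~~~~
~~~~~~
[6] ~~~~~~
~~~~~~
~~~~~~
~~^~~~
~~+~+~
~~~++~
~~~~~~
~~~~~~
~~~~~~
[7] ~~~~~~
~~~~~~
~~~~~~
~~+>~~
~~+~+~
~~~++~
~~~~~~
~~~~~~
~~~~~~
[8] ~~~~~~
~~~~~~
~~~~~~
~~++~~
~~+v+~
~~~++~
~~~~~~
~~~~~~
~~~~~~
[9] ~~~~~~
~~~~~~
~~~~~~
~~++~~
~~<++~
~~~++~
~~~~~~
~~~~~~
~~~~~~
[10] ~~~~~~
~~~~~~
~~~~~~
~~++~~
~~~++~
~~v++~
~~~~~~
~~~~~~
~~~~~~
[11] ~~~~~~
~~~~~~
~~~~~~
~~++~~
~~~++~
~<+++~
~~~~~~
~~~~~~
~~~~~~
[12] ~~~~~~
~~~~~~
~~~~~~
~~++~~
~^~++~
~++++~
~~~~~~
~~~~~~
~~~~~~
[13] ~~~~~~
~~~~~~
~~~~~~
~~++~~
~+>++~
~++++~
~~~~~~
~~~~~~
~~~~~~
[14] ~~~~~~
~~~~~~
~~~~~~
~~++~~
~++++~
~+v++~
~~~~~~
~~~~~~
~~~~~~
[15] ~~~~~~
~~~~~~
~~~~~~
~~++~~
~++++~
~+~>+~
~~~~~~
~~~~~~
~~~~~~
[16] ~~~~~~
~~~~~~
~~~~~~
~~++~~
~++^+~
~+~~+~
~~~~~~
~~~~~~
~~~~~~
[17] ~~~~~~
~~~~~~
~~~~~~
~~++~~
~+<~+~
~+~~+~
~~~~~~
~~~~~~
~~~~~~
[18] ~~~~~~
~~~~~~
~~~~~~
~~++~~
~+~~+~
~+v~+~
~~~~~~
~~~~~~
~~~~~~
[19] ~~~~~~
~~~~~~
~~~~~~
~~++~~
~+~~+~
~<+~+~
~~~~~~
~~~~~~
~~~~~~
[20] ~~~~~~
~~~~~~
~~~~~~
~~++~~
~+~~+~
~~+~+~
~v~~~~
~~~~~~
~~~~~~
[21] ~~~~~~
~~~~~~
~~~~~~
~~++~~
~+~~+~
~~+~+~
<+~~~~
~~~~~~
~~~~~~
[22] ~~~~~~
~~~~~~
~~~~~~
~~++~~
~+~~+~
^~+~+~
++~~~~
~~~~~~
~~~~~~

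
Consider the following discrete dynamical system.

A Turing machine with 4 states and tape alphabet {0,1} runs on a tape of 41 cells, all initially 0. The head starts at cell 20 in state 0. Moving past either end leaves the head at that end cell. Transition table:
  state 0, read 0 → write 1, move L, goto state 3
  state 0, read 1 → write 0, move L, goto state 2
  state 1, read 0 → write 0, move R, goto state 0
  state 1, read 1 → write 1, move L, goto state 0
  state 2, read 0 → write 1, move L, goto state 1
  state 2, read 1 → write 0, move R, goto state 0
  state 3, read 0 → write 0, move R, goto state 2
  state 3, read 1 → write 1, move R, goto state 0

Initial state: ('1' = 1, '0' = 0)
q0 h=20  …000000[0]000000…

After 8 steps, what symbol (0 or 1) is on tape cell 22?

0) q0 h=20  …000000[0]000000…
1) q3 h=19  …000000[0]100000…
2) q2 h=20  …000000[1]000000…
3) q0 h=21  …000000[0]000000…
4) q3 h=20  …000000[0]100000…
5) q2 h=21  …000000[1]000000…
6) q0 h=22  …000000[0]000000…
7) q3 h=21  …000000[0]100000…
8) q2 h=22  …000000[1]000000…

1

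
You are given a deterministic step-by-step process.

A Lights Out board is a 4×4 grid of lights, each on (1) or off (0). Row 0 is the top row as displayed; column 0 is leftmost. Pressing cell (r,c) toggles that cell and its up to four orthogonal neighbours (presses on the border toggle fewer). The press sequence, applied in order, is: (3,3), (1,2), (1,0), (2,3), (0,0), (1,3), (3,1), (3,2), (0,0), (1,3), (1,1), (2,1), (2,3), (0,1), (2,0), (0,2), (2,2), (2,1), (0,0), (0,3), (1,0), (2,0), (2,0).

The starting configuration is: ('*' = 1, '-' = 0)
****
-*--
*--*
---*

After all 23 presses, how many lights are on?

8

gen 0: ****
-*--
*--*
---*
gen 1: ****
-*--
*---
--*-
gen 2: **-*
--**
*-*-
--*-
gen 3: -*-*
****
--*-
--*-
gen 4: -*-*
***-
---*
--**
gen 5: *--*
-**-
---*
--**
gen 6: *---
-*-*
----
--**
gen 7: *---
-*-*
-*--
**-*
gen 8: *---
-*-*
-**-
*-*-
gen 9: -*--
**-*
-**-
*-*-
gen 10: -*-*
***-
-***
*-*-
gen 11: ---*
----
--**
*-*-
gen 12: ---*
-*--
**-*
***-
gen 13: ---*
-*-*
***-
****
gen 14: ****
---*
***-
****
gen 15: ****
*--*
--*-
-***
gen 16: *---
*-**
--*-
-***
gen 17: *---
*--*
-*-*
-*-*
gen 18: *---
**-*
*-**
---*
gen 19: -*--
-*-*
*-**
---*
gen 20: -***
-*--
*-**
---*
gen 21: ****
*---
--**
---*
gen 22: ****
----
****
*--*
gen 23: ****
*---
--**
---*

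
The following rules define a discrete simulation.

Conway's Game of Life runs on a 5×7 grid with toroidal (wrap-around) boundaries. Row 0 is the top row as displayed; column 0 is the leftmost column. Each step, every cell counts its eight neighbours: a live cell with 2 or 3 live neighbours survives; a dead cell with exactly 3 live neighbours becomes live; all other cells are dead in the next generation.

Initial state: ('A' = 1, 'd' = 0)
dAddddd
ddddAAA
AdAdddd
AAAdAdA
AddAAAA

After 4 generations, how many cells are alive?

2

[0] dAddddd
ddddAAA
AdAdddd
AAAdAdA
AddAAAA
[1] dddAddd
AAdddAA
ddAdAdd
ddAdAdd
dddAAdd
[2] AdAAdAA
AAAAAAA
AdAdAdA
ddAdAAd
ddAdAdd
[3] ddddddd
ddddddd
ddddddd
ddAdAdA
ddAdddd
[4] ddddddd
ddddddd
ddddddd
dddAddd
dddAddd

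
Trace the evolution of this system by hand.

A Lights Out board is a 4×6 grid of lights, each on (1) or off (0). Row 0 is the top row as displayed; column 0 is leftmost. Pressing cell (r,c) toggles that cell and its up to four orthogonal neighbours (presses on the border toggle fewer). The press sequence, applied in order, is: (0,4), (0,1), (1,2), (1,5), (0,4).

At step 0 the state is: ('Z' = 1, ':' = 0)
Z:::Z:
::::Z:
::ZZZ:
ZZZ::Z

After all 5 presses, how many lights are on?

13

t=0: Z:::Z:
::::Z:
::ZZZ:
ZZZ::Z
t=1: Z::Z:Z
::::::
::ZZZ:
ZZZ::Z
t=2: :ZZZ:Z
:Z::::
::ZZZ:
ZZZ::Z
t=3: :Z:Z:Z
::ZZ::
:::ZZ:
ZZZ::Z
t=4: :Z:Z::
::ZZZZ
:::ZZZ
ZZZ::Z
t=5: :Z::ZZ
::ZZ:Z
:::ZZZ
ZZZ::Z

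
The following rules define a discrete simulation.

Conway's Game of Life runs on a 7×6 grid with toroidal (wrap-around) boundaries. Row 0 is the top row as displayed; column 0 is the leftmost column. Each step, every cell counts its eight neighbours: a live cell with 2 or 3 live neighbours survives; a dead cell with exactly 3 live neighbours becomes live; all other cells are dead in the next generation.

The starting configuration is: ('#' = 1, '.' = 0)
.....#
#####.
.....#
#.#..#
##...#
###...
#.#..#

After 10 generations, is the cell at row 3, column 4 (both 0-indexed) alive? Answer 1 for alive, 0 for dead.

step 0: .....#
#####.
.....#
#.#..#
##...#
###...
#.#..#
step 1: ......
#####.
......
....#.
......
..#...
..#..#
step 2: #...##
.###..
.##.##
......
......
......
......
step 3: ######
......
##..#.
......
......
......
.....#
step 4: ######
......
......
......
......
......
.###.#
step 5: .....#
######
......
......
......
..#...
.....#
step 6: .###..
######
######
......
......
......
......
step 7: .....#
......
......
######
......
......
..#...
step 8: ......
......
######
######
######
......
......
step 9: ......
######
......
......
......
######
......
step 10: ######
######
######
......
######
######
######

0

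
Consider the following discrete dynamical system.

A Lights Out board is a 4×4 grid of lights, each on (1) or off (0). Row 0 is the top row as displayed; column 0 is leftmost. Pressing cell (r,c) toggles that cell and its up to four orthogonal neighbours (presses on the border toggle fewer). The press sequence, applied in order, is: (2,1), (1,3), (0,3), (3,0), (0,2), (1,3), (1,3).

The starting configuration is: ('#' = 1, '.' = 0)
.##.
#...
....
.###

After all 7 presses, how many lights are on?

gen 0: .##.
#...
....
.###
gen 1: .##.
##..
###.
..##
gen 2: .###
####
####
..##
gen 3: .#..
###.
####
..##
gen 4: .#..
###.
.###
####
gen 5: ..##
##..
.###
####
gen 6: ..#.
####
.##.
####
gen 7: ..##
##..
.###
####

11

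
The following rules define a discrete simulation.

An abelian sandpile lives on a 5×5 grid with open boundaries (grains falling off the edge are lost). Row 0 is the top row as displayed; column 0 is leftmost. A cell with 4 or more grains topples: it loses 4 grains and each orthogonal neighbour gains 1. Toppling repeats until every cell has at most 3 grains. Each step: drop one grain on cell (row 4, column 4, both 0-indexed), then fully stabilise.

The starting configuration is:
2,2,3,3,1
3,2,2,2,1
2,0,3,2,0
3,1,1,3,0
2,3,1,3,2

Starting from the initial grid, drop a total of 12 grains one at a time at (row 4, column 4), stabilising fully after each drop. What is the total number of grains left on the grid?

gen 0: 2,2,3,3,1
3,2,2,2,1
2,0,3,2,0
3,1,1,3,0
2,3,1,3,2
gen 1: 2,2,3,3,1
3,2,2,2,1
2,0,3,2,0
3,1,1,3,0
2,3,1,3,3
gen 2: 2,2,3,3,1
3,2,2,2,1
2,0,3,3,0
3,1,2,0,2
2,3,2,1,1
gen 3: 2,2,3,3,1
3,2,2,2,1
2,0,3,3,0
3,1,2,0,2
2,3,2,1,2
gen 4: 2,2,3,3,1
3,2,2,2,1
2,0,3,3,0
3,1,2,0,2
2,3,2,1,3
gen 5: 2,2,3,3,1
3,2,2,2,1
2,0,3,3,0
3,1,2,0,3
2,3,2,2,0
gen 6: 2,2,3,3,1
3,2,2,2,1
2,0,3,3,0
3,1,2,0,3
2,3,2,2,1
gen 7: 2,2,3,3,1
3,2,2,2,1
2,0,3,3,0
3,1,2,0,3
2,3,2,2,2
gen 8: 2,2,3,3,1
3,2,2,2,1
2,0,3,3,0
3,1,2,0,3
2,3,2,2,3
gen 9: 2,2,3,3,1
3,2,2,2,1
2,0,3,3,1
3,1,2,1,0
2,3,2,3,1
gen 10: 2,2,3,3,1
3,2,2,2,1
2,0,3,3,1
3,1,2,1,0
2,3,2,3,2
gen 11: 2,2,3,3,1
3,2,2,2,1
2,0,3,3,1
3,1,2,1,0
2,3,2,3,3
gen 12: 2,2,3,3,1
3,2,2,2,1
2,0,3,3,1
3,1,2,2,1
2,3,3,0,1

48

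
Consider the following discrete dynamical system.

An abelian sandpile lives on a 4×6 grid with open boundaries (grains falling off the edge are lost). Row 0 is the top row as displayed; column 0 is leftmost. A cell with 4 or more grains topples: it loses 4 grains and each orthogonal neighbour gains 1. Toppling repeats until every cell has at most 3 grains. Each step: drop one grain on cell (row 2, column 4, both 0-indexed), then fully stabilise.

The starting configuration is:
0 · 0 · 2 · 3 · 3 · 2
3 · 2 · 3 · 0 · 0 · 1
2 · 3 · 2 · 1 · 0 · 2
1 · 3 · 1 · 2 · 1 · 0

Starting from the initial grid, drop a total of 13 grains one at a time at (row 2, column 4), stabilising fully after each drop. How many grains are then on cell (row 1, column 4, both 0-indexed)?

step 0: 0 · 0 · 2 · 3 · 3 · 2
3 · 2 · 3 · 0 · 0 · 1
2 · 3 · 2 · 1 · 0 · 2
1 · 3 · 1 · 2 · 1 · 0
step 1: 0 · 0 · 2 · 3 · 3 · 2
3 · 2 · 3 · 0 · 0 · 1
2 · 3 · 2 · 1 · 1 · 2
1 · 3 · 1 · 2 · 1 · 0
step 2: 0 · 0 · 2 · 3 · 3 · 2
3 · 2 · 3 · 0 · 0 · 1
2 · 3 · 2 · 1 · 2 · 2
1 · 3 · 1 · 2 · 1 · 0
step 3: 0 · 0 · 2 · 3 · 3 · 2
3 · 2 · 3 · 0 · 0 · 1
2 · 3 · 2 · 1 · 3 · 2
1 · 3 · 1 · 2 · 1 · 0
step 4: 0 · 0 · 2 · 3 · 3 · 2
3 · 2 · 3 · 0 · 1 · 1
2 · 3 · 2 · 2 · 0 · 3
1 · 3 · 1 · 2 · 2 · 0
step 5: 0 · 0 · 2 · 3 · 3 · 2
3 · 2 · 3 · 0 · 1 · 1
2 · 3 · 2 · 2 · 1 · 3
1 · 3 · 1 · 2 · 2 · 0
step 6: 0 · 0 · 2 · 3 · 3 · 2
3 · 2 · 3 · 0 · 1 · 1
2 · 3 · 2 · 2 · 2 · 3
1 · 3 · 1 · 2 · 2 · 0
step 7: 0 · 0 · 2 · 3 · 3 · 2
3 · 2 · 3 · 0 · 1 · 1
2 · 3 · 2 · 2 · 3 · 3
1 · 3 · 1 · 2 · 2 · 0
step 8: 0 · 0 · 2 · 3 · 3 · 2
3 · 2 · 3 · 0 · 2 · 2
2 · 3 · 2 · 3 · 1 · 0
1 · 3 · 1 · 2 · 3 · 1
step 9: 0 · 0 · 2 · 3 · 3 · 2
3 · 2 · 3 · 0 · 2 · 2
2 · 3 · 2 · 3 · 2 · 0
1 · 3 · 1 · 2 · 3 · 1
step 10: 0 · 0 · 2 · 3 · 3 · 2
3 · 2 · 3 · 0 · 2 · 2
2 · 3 · 2 · 3 · 3 · 0
1 · 3 · 1 · 2 · 3 · 1
step 11: 0 · 0 · 2 · 3 · 3 · 2
3 · 2 · 3 · 1 · 3 · 2
2 · 3 · 3 · 1 · 2 · 1
1 · 3 · 2 · 0 · 1 · 2
step 12: 0 · 0 · 2 · 3 · 3 · 2
3 · 2 · 3 · 1 · 3 · 2
2 · 3 · 3 · 1 · 3 · 1
1 · 3 · 2 · 0 · 1 · 2
step 13: 0 · 0 · 3 · 0 · 1 · 3
3 · 2 · 3 · 3 · 1 · 3
2 · 3 · 3 · 2 · 1 · 2
1 · 3 · 2 · 0 · 2 · 2

1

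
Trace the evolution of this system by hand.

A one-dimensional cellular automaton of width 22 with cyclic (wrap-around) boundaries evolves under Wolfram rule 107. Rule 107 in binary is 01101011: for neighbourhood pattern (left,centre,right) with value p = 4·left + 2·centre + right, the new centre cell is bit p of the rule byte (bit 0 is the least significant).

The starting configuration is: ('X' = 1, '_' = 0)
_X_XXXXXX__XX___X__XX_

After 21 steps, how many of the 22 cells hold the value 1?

18

step 0: _X_XXXXXX__XX___X__XX_
step 1: X_XX____X_XXX_XX__XXX_
step 2: _XXX_XXX_XX_XXXX_XX_XX
step 3: XX_XXX_XXXXXX__XXXXXXX
step 4: _XXX_XXX____X_XX______
step 5: XX_XXX_X_XXX_XXX_XXXXX
step 6: _XXX_XX_XX_XXX_XXX____
step 7: XX_XXXXXXXXX_XXX_X_XXX
step 8: _XXX_______XXX_XX_XX__
step 9: XX_X_XXXXXXX_XXXXXXX_X
step 10: _XX_XX_____XXX_____XXX
step 11: XXXXXX_XXXXX_X_XXXXX_X
step 12: _____XXX___XX_XX___XXX
step 13: _XXXXX_X_XXXXXXX_XXX_X
step 14: XX___XX_XX_____XXX_XX_
step 15: XX_XXXXXXX_XXXXX_XXXXX
step 16: _XXX_____XXX___XXX____
step 17: XX_X_XXXXX_X_XXX_X_XXX
step 18: _XX_XX___XX_XX_XX_XX__
step 19: XXXXXX_XXXXXXXXXXXXX_X
step 20: _____XXX___________XXX
step 21: _XXXXX_X_XXXXXXXXXXX_X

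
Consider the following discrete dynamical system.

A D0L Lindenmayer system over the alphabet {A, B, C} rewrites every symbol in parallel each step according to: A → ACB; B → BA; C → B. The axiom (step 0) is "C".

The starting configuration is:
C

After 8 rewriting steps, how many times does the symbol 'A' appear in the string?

t=0: C
t=1: B
t=2: BA
t=3: BAACB
t=4: BAACBACBBBA
t=5: BAACBACBBBAACBBBABABAACB
t=6: BAACBACBBBAACBBBABABAACBACBBBABABAACBBAACBBAACBACBBBA
t=7: BAACBACBBBAACBBBABABAACBACBBBABABAACBBAACBBAACBACBBBAACBBBABABAACBBAACBBAACBACBBBABAACBACBBBABAACBACBBBAACBBBABABAACB
t=8: BAACBACBBBAACBBBABABAACBACBBBABABAACBBAACBBAACBACBBBAACBBB…BAACBBAACBACBBBAACBBBABABAACBACBBBABABAACBBAACBBAACBACBBBA  (len 258)

97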